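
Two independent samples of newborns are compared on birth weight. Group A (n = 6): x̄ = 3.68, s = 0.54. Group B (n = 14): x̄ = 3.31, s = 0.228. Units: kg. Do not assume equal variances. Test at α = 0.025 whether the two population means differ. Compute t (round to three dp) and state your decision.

Let group 1 = group A, group 2 = group B. H0: μ_1 = μ_2; H1: μ_1 ≠ μ_2 (Welch's two-sample t-test, two-sided).
t = (x̄_1 − x̄_2)/√(s_1²/n_1 + s_2²/n_2) = (3.68 − 3.31)/√(0.54²/6 + 0.228²/14) = 1.618
Welch–Satterthwaite df ≈ 5.78
Two-sided p-value ≈ 0.1587
Since p ≈ 0.1587 > α = 0.025, fail to reject H0; the evidence is not statistically significant.

t = 1.618; fail to reject H0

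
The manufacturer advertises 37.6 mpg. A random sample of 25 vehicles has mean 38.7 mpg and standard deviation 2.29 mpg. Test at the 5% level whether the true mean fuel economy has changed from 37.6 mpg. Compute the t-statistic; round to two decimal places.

H0: μ = 37.6; H1: μ ≠ 37.6 (one-sample t-test, two-sided).
t = (x̄ − μ₀)/(s/√n) = (38.7 − 37.6)/(2.29/√25) = 2.40
df = n − 1 = 24
Two-sided p-value ≈ 0.024
Since p ≈ 0.024 < α = 0.05, reject H0; the data support H1.

2.40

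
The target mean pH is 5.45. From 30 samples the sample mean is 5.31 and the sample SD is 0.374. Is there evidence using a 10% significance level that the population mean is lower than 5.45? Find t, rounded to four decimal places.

-2.0503

H0: μ = 5.45; H1: μ < 5.45 (one-sample t-test, left-tailed).
t = (x̄ − μ₀)/(s/√n) = (5.31 − 5.45)/(0.374/√30) = -2.0503
df = n − 1 = 29
p-value = P(T ≤ -2.0503) ≈ 0.025
Since p ≈ 0.025 < α = 0.1, reject H0; the evidence is statistically significant.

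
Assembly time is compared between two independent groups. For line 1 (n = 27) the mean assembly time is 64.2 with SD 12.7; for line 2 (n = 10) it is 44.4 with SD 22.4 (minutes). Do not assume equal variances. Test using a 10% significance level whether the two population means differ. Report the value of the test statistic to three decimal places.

Let group 1 = line 1, group 2 = line 2. H0: μ_1 = μ_2; H1: μ_1 ≠ μ_2 (Welch's two-sample t-test, two-sided).
t = (x̄_1 − x̄_2)/√(s_1²/n_1 + s_2²/n_2) = (64.2 − 44.4)/√(12.7²/27 + 22.4²/10) = 2.642
Welch–Satterthwaite df ≈ 11.22
Two-sided p-value ≈ 0.0226
Since p ≈ 0.0226 < α = 0.1, reject H0; the data support H1.

2.642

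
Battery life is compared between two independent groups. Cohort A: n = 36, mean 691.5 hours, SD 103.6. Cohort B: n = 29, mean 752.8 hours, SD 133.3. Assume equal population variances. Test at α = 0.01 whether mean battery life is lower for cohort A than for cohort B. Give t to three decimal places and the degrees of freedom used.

Let group 1 = cohort A, group 2 = cohort B. H0: μ_1 = μ_2; H1: μ_1 < μ_2 (two-sample pooled-variance t-test, left-tailed).
s_p² = [(36−1)·103.6² + (29−1)·133.3²]/(36+29−2) = 13860
t = (691.5 − 752.8)/√[13860·(1/36 + 1/29)] = -2.087
df = n₁ + n₂ − 2 = 63
p-value = P(T ≤ -2.087) ≈ 0.0205
Since p ≈ 0.0205 > α = 0.01, fail to reject H0; the data do not provide sufficient evidence against H0.

t = -2.087, df = 63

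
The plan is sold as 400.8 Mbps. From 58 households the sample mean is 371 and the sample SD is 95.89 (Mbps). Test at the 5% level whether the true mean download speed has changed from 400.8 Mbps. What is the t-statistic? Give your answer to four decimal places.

-2.3668

H0: μ = 400.8; H1: μ ≠ 400.8 (one-sample t-test, two-sided).
t = (x̄ − μ₀)/(s/√n) = (371 − 400.8)/(95.89/√58) = -2.3668
df = n − 1 = 57
Two-sided p-value ≈ 0.021
Since p ≈ 0.021 < α = 0.05, reject H0; the evidence is statistically significant.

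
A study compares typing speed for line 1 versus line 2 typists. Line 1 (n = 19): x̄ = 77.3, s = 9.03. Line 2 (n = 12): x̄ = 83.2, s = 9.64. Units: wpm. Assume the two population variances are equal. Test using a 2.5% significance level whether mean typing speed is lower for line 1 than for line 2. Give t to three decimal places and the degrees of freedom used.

Let group 1 = line 1, group 2 = line 2. H0: μ_1 = μ_2; H1: μ_1 < μ_2 (two-sample pooled-variance t-test, left-tailed).
s_p² = [(19−1)·9.03² + (12−1)·9.64²]/(19+12−2) = 85.8608
t = (77.3 − 83.2)/√[85.8608·(1/19 + 1/12)] = -1.727
df = n₁ + n₂ − 2 = 29
p-value = P(T ≤ -1.727) ≈ 0.0474
Since p ≈ 0.0474 > α = 0.025, fail to reject H0; the data do not provide sufficient evidence against H0.

t = -1.727, df = 29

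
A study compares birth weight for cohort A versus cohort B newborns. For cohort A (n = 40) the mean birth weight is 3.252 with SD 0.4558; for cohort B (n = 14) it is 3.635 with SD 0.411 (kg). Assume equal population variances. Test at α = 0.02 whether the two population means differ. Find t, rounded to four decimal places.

Let group 1 = cohort A, group 2 = cohort B. H0: μ_1 = μ_2; H1: μ_1 ≠ μ_2 (two-sample pooled-variance t-test, two-sided).
s_p² = [(40−1)·0.4558² + (14−1)·0.411²]/(40+14−2) = 0.198045
t = (3.252 − 3.635)/√[0.198045·(1/40 + 1/14)] = -2.7715
df = n₁ + n₂ − 2 = 52
Two-sided p-value ≈ 0.008
Since p ≈ 0.008 < α = 0.02, reject H0; the data support H1.

-2.7715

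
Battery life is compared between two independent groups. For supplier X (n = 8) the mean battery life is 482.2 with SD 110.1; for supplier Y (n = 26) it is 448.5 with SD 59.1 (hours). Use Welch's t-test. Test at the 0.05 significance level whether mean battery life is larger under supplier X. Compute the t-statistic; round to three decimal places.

0.830

Let group 1 = supplier X, group 2 = supplier Y. H0: μ_1 = μ_2; H1: μ_1 > μ_2 (Welch's two-sample t-test, right-tailed).
t = (x̄_1 − x̄_2)/√(s_1²/n_1 + s_2²/n_2) = (482.2 − 448.5)/√(110.1²/8 + 59.1²/26) = 0.830
Welch–Satterthwaite df ≈ 8.28
p-value = P(T ≥ 0.830) ≈ 0.2150
Since p ≈ 0.2150 > α = 0.05, fail to reject H0; the evidence is not statistically significant.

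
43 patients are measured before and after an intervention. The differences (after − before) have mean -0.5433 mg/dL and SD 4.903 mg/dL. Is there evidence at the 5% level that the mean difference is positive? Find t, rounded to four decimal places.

-0.7266

H0: μ_d = 0; H1: μ_d > 0 (paired t-test on the differences, right-tailed).
t = d̄/(s_d/√n) = -0.5433/(4.903/√43) = -0.7266
df = n − 1 = 42
p-value = P(T ≥ -0.7266) ≈ 0.7643
Since p ≈ 0.7643 > α = 0.05, fail to reject H0; the data do not provide sufficient evidence against H0.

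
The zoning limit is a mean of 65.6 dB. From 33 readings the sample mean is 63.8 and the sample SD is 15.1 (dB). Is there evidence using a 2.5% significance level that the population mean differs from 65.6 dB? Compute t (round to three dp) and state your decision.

H0: μ = 65.6; H1: μ ≠ 65.6 (one-sample t-test, two-sided).
t = (x̄ − μ₀)/(s/√n) = (63.8 − 65.6)/(15.1/√33) = -0.685
df = n − 1 = 32
Two-sided p-value ≈ 0.4984
Since p ≈ 0.4984 > α = 0.025, fail to reject H0; the evidence is not statistically significant.

t = -0.685; fail to reject H0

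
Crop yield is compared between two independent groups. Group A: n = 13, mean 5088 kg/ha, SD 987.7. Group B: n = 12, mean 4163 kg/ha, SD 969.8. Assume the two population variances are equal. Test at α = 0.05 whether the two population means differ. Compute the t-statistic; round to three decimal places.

Let group 1 = group A, group 2 = group B. H0: μ_1 = μ_2; H1: μ_1 ≠ μ_2 (two-sample pooled-variance t-test, two-sided).
s_p² = [(13−1)·987.7² + (12−1)·969.8²]/(13+12−2) = 958793
t = (5088 − 4163)/√[958793·(1/13 + 1/12)] = 2.360
df = n₁ + n₂ − 2 = 23
Two-sided p-value ≈ 0.027
Since p ≈ 0.027 < α = 0.05, reject H0; the evidence is statistically significant.

2.360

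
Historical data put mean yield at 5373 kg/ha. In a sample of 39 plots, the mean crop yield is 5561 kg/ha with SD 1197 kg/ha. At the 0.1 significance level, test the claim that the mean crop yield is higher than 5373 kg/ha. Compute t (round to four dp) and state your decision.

t = 0.9808; fail to reject H0

H0: μ = 5373; H1: μ > 5373 (one-sample t-test, right-tailed).
t = (x̄ − μ₀)/(s/√n) = (5561 − 5373)/(1197/√39) = 0.9808
df = n − 1 = 38
p-value = P(T ≥ 0.9808) ≈ 0.166
Since p ≈ 0.166 > α = 0.1, fail to reject H0; the evidence is not statistically significant.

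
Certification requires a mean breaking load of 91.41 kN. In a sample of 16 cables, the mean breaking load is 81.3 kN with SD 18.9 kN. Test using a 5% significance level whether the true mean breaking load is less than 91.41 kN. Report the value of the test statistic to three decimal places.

-2.140

H0: μ = 91.41; H1: μ < 91.41 (one-sample t-test, left-tailed).
t = (x̄ − μ₀)/(s/√n) = (81.3 − 91.41)/(18.9/√16) = -2.140
df = n − 1 = 15
p-value = P(T ≤ -2.140) ≈ 0.0246
Since p ≈ 0.0246 < α = 0.05, reject H0; the data support H1.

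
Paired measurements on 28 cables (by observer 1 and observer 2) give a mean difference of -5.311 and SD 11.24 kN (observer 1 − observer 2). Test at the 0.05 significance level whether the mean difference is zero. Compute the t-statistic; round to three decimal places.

H0: μ_d = 0; H1: μ_d ≠ 0 (paired t-test on the differences, two-sided).
t = d̄/(s_d/√n) = -5.311/(11.24/√28) = -2.500
df = n − 1 = 27
Two-sided p-value ≈ 0.0188
Since p ≈ 0.0188 < α = 0.05, reject H0; the data support H1.

-2.500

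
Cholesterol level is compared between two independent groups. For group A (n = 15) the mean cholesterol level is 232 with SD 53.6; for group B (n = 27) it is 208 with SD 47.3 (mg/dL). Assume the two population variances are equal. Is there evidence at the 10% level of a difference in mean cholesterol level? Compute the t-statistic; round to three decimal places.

Let group 1 = group A, group 2 = group B. H0: μ_1 = μ_2; H1: μ_1 ≠ μ_2 (two-sample pooled-variance t-test, two-sided).
s_p² = [(15−1)·53.6² + (27−1)·47.3²]/(15+27−2) = 2459.77
t = (232 − 208)/√[2459.77·(1/15 + 1/27)] = 1.503
df = n₁ + n₂ − 2 = 40
Two-sided p-value ≈ 0.141
Since p ≈ 0.141 > α = 0.1, fail to reject H0; the evidence is not statistically significant.

1.503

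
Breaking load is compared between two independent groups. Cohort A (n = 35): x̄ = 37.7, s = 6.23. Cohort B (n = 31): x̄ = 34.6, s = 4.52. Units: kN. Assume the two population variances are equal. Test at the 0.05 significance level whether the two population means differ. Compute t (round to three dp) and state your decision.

Let group 1 = cohort A, group 2 = cohort B. H0: μ_1 = μ_2; H1: μ_1 ≠ μ_2 (two-sample pooled-variance t-test, two-sided).
s_p² = [(35−1)·6.23² + (31−1)·4.52²]/(35+31−2) = 30.1961
t = (37.7 − 34.6)/√[30.1961·(1/35 + 1/31)] = 2.287
df = n₁ + n₂ − 2 = 64
Two-sided p-value ≈ 0.0255
Since p ≈ 0.0255 < α = 0.05, reject H0; the evidence is statistically significant.

t = 2.287; reject H0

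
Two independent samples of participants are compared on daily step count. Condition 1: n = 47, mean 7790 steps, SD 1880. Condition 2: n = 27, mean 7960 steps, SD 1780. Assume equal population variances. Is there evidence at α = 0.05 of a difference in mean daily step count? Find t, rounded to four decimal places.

-0.3817

Let group 1 = condition 1, group 2 = condition 2. H0: μ_1 = μ_2; H1: μ_1 ≠ μ_2 (two-sample pooled-variance t-test, two-sided).
s_p² = [(47−1)·1880² + (27−1)·1780²]/(47+27−2) = 3402230
t = (7790 − 7960)/√[3402230·(1/47 + 1/27)] = -0.3817
df = n₁ + n₂ − 2 = 72
Two-sided p-value ≈ 0.7038
Since p ≈ 0.7038 > α = 0.05, fail to reject H0; the data do not provide sufficient evidence against H0.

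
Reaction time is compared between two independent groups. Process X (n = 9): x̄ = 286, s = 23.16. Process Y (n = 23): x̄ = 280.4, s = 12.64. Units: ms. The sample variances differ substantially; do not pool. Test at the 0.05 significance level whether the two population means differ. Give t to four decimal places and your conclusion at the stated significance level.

Let group 1 = process X, group 2 = process Y. H0: μ_1 = μ_2; H1: μ_1 ≠ μ_2 (Welch's two-sample t-test, two-sided).
t = (x̄_1 − x̄_2)/√(s_1²/n_1 + s_2²/n_2) = (286 − 280.4)/√(23.16²/9 + 12.64²/23) = 0.6865
Welch–Satterthwaite df ≈ 9.92
Two-sided p-value ≈ 0.508
Since p ≈ 0.508 > α = 0.05, fail to reject H0; the data do not provide sufficient evidence against H0.

t = 0.6865; fail to reject H0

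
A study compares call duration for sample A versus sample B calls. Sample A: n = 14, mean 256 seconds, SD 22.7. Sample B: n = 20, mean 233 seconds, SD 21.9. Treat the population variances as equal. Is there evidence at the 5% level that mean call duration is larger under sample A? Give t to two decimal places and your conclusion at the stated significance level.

t = 2.97; reject H0

Let group 1 = sample A, group 2 = sample B. H0: μ_1 = μ_2; H1: μ_1 > μ_2 (two-sample pooled-variance t-test, right-tailed).
s_p² = [(14−1)·22.7² + (20−1)·21.9²]/(14+20−2) = 494.105
t = (256 − 233)/√[494.105·(1/14 + 1/20)] = 2.97
df = n₁ + n₂ − 2 = 32
p-value = P(T ≥ 2.97) ≈ 0.0028
Since p ≈ 0.0028 < α = 0.05, reject H0; the data support H1.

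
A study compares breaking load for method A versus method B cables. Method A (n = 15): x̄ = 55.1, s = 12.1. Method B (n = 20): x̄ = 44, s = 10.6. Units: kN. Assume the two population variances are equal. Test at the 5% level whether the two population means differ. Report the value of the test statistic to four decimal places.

2.8859

Let group 1 = method A, group 2 = method B. H0: μ_1 = μ_2; H1: μ_1 ≠ μ_2 (two-sample pooled-variance t-test, two-sided).
s_p² = [(15−1)·12.1² + (20−1)·10.6²]/(15+20−2) = 126.805
t = (55.1 − 44)/√[126.805·(1/15 + 1/20)] = 2.8859
df = n₁ + n₂ − 2 = 33
Two-sided p-value ≈ 0.007
Since p ≈ 0.007 < α = 0.05, reject H0; the evidence is statistically significant.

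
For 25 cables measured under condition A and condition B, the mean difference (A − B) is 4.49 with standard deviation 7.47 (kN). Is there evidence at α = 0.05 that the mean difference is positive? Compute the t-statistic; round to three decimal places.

H0: μ_d = 0; H1: μ_d > 0 (paired t-test on the differences, right-tailed).
t = d̄/(s_d/√n) = 4.49/(7.47/√25) = 3.005
df = n − 1 = 24
p-value = P(T ≥ 3.005) ≈ 0.003
Since p ≈ 0.003 < α = 0.05, reject H0; the evidence is statistically significant.

3.005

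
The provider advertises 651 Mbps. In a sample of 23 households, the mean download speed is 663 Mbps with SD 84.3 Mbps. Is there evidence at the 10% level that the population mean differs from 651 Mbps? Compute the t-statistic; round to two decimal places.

0.68

H0: μ = 651; H1: μ ≠ 651 (one-sample t-test, two-sided).
t = (x̄ − μ₀)/(s/√n) = (663 − 651)/(84.3/√23) = 0.68
df = n − 1 = 22
Two-sided p-value ≈ 0.5019
Since p ≈ 0.5019 > α = 0.1, fail to reject H0; the evidence is not statistically significant.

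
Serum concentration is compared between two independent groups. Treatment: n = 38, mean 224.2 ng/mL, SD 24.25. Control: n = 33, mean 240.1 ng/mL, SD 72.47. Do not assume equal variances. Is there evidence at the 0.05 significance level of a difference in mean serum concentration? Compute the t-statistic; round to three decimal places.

Let group 1 = treatment, group 2 = control. H0: μ_1 = μ_2; H1: μ_1 ≠ μ_2 (Welch's two-sample t-test, two-sided).
t = (x̄_1 − x̄_2)/√(s_1²/n_1 + s_2²/n_2) = (224.2 − 240.1)/√(24.25²/38 + 72.47²/33) = -1.203
Welch–Satterthwaite df ≈ 38.21
Two-sided p-value ≈ 0.2363
Since p ≈ 0.2363 > α = 0.05, fail to reject H0; the evidence is not statistically significant.

-1.203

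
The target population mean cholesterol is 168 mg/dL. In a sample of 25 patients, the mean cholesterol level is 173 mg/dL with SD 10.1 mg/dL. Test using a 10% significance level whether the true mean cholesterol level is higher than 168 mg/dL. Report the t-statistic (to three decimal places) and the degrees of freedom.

t = 2.475, df = 24

H0: μ = 168; H1: μ > 168 (one-sample t-test, right-tailed).
t = (x̄ − μ₀)/(s/√n) = (173 − 168)/(10.1/√25) = 2.475
df = n − 1 = 24
p-value = P(T ≥ 2.475) ≈ 0.010
Since p ≈ 0.010 < α = 0.1, reject H0; the data support H1.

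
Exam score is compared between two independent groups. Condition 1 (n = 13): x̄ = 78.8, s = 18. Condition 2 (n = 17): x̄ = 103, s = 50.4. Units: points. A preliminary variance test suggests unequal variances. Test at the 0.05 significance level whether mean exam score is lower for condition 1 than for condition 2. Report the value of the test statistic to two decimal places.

-1.83

Let group 1 = condition 1, group 2 = condition 2. H0: μ_1 = μ_2; H1: μ_1 < μ_2 (Welch's two-sample t-test, left-tailed).
t = (x̄_1 − x̄_2)/√(s_1²/n_1 + s_2²/n_2) = (78.8 − 103)/√(18²/13 + 50.4²/17) = -1.83
Welch–Satterthwaite df ≈ 21.00
p-value = P(T ≤ -1.83) ≈ 0.041
Since p ≈ 0.041 < α = 0.05, reject H0; the evidence is statistically significant.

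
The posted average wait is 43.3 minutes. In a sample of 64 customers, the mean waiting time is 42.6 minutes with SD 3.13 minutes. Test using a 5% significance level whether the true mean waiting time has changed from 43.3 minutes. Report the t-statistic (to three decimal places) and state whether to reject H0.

t = -1.789; fail to reject H0

H0: μ = 43.3; H1: μ ≠ 43.3 (one-sample t-test, two-sided).
t = (x̄ − μ₀)/(s/√n) = (42.6 − 43.3)/(3.13/√64) = -1.789
df = n − 1 = 63
Two-sided p-value ≈ 0.0784
Since p ≈ 0.0784 > α = 0.05, fail to reject H0; the data do not provide sufficient evidence against H0.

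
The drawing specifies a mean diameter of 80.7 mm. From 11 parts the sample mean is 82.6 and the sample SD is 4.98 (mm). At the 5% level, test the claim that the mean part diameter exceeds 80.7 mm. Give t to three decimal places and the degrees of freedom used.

H0: μ = 80.7; H1: μ > 80.7 (one-sample t-test, right-tailed).
t = (x̄ − μ₀)/(s/√n) = (82.6 − 80.7)/(4.98/√11) = 1.265
df = n − 1 = 10
p-value = P(T ≥ 1.265) ≈ 0.1172
Since p ≈ 0.1172 > α = 0.05, fail to reject H0; the data do not provide sufficient evidence against H0.

t = 1.265, df = 10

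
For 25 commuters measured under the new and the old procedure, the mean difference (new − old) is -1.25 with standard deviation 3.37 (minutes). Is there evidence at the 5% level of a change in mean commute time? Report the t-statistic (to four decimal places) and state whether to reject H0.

H0: μ_d = 0; H1: μ_d ≠ 0 (paired t-test on the differences, two-sided).
t = d̄/(s_d/√n) = -1.25/(3.37/√25) = -1.8546
df = n − 1 = 24
Two-sided p-value ≈ 0.076
Since p ≈ 0.076 > α = 0.05, fail to reject H0; the data do not provide sufficient evidence against H0.

t = -1.8546; fail to reject H0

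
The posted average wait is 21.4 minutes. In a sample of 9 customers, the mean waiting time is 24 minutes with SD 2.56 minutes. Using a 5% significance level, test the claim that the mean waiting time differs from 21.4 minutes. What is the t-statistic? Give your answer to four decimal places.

3.0469

H0: μ = 21.4; H1: μ ≠ 21.4 (one-sample t-test, two-sided).
t = (x̄ − μ₀)/(s/√n) = (24 − 21.4)/(2.56/√9) = 3.0469
df = n − 1 = 8
Two-sided p-value ≈ 0.016
Since p ≈ 0.016 < α = 0.05, reject H0; the data support H1.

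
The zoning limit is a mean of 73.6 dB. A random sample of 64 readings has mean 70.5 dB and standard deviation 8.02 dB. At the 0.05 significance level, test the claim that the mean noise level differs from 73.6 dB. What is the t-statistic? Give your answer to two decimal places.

-3.09

H0: μ = 73.6; H1: μ ≠ 73.6 (one-sample t-test, two-sided).
t = (x̄ − μ₀)/(s/√n) = (70.5 − 73.6)/(8.02/√64) = -3.09
df = n − 1 = 63
Two-sided p-value ≈ 0.0030
Since p ≈ 0.0030 < α = 0.05, reject H0; the evidence is statistically significant.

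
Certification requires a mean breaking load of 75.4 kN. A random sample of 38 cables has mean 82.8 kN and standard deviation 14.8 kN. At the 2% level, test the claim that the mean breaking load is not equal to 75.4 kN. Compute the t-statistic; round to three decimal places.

H0: μ = 75.4; H1: μ ≠ 75.4 (one-sample t-test, two-sided).
t = (x̄ − μ₀)/(s/√n) = (82.8 − 75.4)/(14.8/√38) = 3.082
df = n − 1 = 37
Two-sided p-value ≈ 0.0039
Since p ≈ 0.0039 < α = 0.02, reject H0; the data support H1.

3.082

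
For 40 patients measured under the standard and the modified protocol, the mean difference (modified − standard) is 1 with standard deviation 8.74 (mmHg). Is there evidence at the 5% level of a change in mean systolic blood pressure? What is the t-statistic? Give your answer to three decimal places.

0.724

H0: μ_d = 0; H1: μ_d ≠ 0 (paired t-test on the differences, two-sided).
t = d̄/(s_d/√n) = 1/(8.74/√40) = 0.724
df = n − 1 = 39
Two-sided p-value ≈ 0.4736
Since p ≈ 0.4736 > α = 0.05, fail to reject H0; the evidence is not statistically significant.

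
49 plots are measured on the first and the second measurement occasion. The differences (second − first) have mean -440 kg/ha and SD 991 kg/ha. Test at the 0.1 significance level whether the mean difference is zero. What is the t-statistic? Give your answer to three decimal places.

-3.108

H0: μ_d = 0; H1: μ_d ≠ 0 (paired t-test on the differences, two-sided).
t = d̄/(s_d/√n) = -440/(991/√49) = -3.108
df = n − 1 = 48
Two-sided p-value ≈ 0.0032
Since p ≈ 0.0032 < α = 0.1, reject H0; the evidence is statistically significant.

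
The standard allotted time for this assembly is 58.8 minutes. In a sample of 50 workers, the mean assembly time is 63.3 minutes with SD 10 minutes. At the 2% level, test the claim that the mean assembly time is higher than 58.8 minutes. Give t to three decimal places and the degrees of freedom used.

t = 3.182, df = 49

H0: μ = 58.8; H1: μ > 58.8 (one-sample t-test, right-tailed).
t = (x̄ − μ₀)/(s/√n) = (63.3 − 58.8)/(10/√50) = 3.182
df = n − 1 = 49
p-value = P(T ≥ 3.182) ≈ 0.001
Since p ≈ 0.001 < α = 0.02, reject H0; the evidence is statistically significant.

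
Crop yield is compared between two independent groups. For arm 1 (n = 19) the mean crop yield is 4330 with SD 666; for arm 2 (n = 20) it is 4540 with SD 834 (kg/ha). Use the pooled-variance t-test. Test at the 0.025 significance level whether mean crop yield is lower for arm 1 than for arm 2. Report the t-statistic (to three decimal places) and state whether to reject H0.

Let group 1 = arm 1, group 2 = arm 2. H0: μ_1 = μ_2; H1: μ_1 < μ_2 (two-sample pooled-variance t-test, left-tailed).
s_p² = [(19−1)·666² + (20−1)·834²]/(19+20−2) = 572961
t = (4330 − 4540)/√[572961·(1/19 + 1/20)] = -0.866
df = n₁ + n₂ − 2 = 37
p-value = P(T ≤ -0.866) ≈ 0.1960
Since p ≈ 0.1960 > α = 0.025, fail to reject H0; the data do not provide sufficient evidence against H0.

t = -0.866; fail to reject H0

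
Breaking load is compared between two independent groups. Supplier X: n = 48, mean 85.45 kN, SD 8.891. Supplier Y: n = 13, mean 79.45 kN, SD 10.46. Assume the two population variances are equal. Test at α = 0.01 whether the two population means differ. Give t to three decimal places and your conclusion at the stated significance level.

t = 2.079; fail to reject H0

Let group 1 = supplier X, group 2 = supplier Y. H0: μ_1 = μ_2; H1: μ_1 ≠ μ_2 (two-sample pooled-variance t-test, two-sided).
s_p² = [(48−1)·8.891² + (13−1)·10.46²]/(48+13−2) = 85.2251
t = (85.45 − 79.45)/√[85.2251·(1/48 + 1/13)] = 2.079
df = n₁ + n₂ − 2 = 59
Two-sided p-value ≈ 0.0420
Since p ≈ 0.0420 > α = 0.01, fail to reject H0; the data do not provide sufficient evidence against H0.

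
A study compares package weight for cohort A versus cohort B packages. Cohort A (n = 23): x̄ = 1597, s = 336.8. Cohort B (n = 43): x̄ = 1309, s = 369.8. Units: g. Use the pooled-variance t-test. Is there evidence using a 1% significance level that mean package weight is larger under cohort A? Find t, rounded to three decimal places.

Let group 1 = cohort A, group 2 = cohort B. H0: μ_1 = μ_2; H1: μ_1 > μ_2 (two-sample pooled-variance t-test, right-tailed).
s_p² = [(23−1)·336.8² + (43−1)·369.8²]/(23+43−2) = 128737
t = (1597 − 1309)/√[128737·(1/23 + 1/43)] = 3.107
df = n₁ + n₂ − 2 = 64
p-value = P(T ≥ 3.107) ≈ 0.0014
Since p ≈ 0.0014 < α = 0.01, reject H0; the data support H1.

3.107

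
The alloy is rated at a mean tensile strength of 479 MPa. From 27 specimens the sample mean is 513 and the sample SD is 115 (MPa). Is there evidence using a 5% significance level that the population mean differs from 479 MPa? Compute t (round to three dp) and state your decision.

H0: μ = 479; H1: μ ≠ 479 (one-sample t-test, two-sided).
t = (x̄ − μ₀)/(s/√n) = (513 − 479)/(115/√27) = 1.536
df = n − 1 = 26
Two-sided p-value ≈ 0.137
Since p ≈ 0.137 > α = 0.05, fail to reject H0; the evidence is not statistically significant.

t = 1.536; fail to reject H0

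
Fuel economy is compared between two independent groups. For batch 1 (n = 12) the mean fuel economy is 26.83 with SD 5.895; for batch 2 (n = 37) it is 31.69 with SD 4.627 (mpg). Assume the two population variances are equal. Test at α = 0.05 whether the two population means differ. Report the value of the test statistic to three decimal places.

Let group 1 = batch 1, group 2 = batch 2. H0: μ_1 = μ_2; H1: μ_1 ≠ μ_2 (two-sample pooled-variance t-test, two-sided).
s_p² = [(12−1)·5.895² + (37−1)·4.627²]/(12+37−2) = 24.5317
t = (26.83 − 31.69)/√[24.5317·(1/12 + 1/37)] = -2.954
df = n₁ + n₂ − 2 = 47
Two-sided p-value ≈ 0.005
Since p ≈ 0.005 < α = 0.05, reject H0; the evidence is statistically significant.

-2.954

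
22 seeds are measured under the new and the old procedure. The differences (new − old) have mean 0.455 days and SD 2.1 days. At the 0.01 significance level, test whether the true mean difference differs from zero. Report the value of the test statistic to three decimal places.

1.016

H0: μ_d = 0; H1: μ_d ≠ 0 (paired t-test on the differences, two-sided).
t = d̄/(s_d/√n) = 0.455/(2.1/√22) = 1.016
df = n − 1 = 21
Two-sided p-value ≈ 0.321
Since p ≈ 0.321 > α = 0.01, fail to reject H0; the data do not provide sufficient evidence against H0.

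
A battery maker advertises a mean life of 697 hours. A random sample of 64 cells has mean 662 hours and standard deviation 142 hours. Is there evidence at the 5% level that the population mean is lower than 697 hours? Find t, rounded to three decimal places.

H0: μ = 697; H1: μ < 697 (one-sample t-test, left-tailed).
t = (x̄ − μ₀)/(s/√n) = (662 − 697)/(142/√64) = -1.972
df = n − 1 = 63
p-value = P(T ≤ -1.972) ≈ 0.027
Since p ≈ 0.027 < α = 0.05, reject H0; the data support H1.

-1.972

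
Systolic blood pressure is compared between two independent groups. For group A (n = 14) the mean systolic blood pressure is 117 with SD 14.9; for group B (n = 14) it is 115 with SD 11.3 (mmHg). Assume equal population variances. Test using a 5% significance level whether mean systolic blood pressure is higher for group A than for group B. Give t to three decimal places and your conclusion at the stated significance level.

t = 0.400; fail to reject H0

Let group 1 = group A, group 2 = group B. H0: μ_1 = μ_2; H1: μ_1 > μ_2 (two-sample pooled-variance t-test, right-tailed).
s_p² = [(14−1)·14.9² + (14−1)·11.3²]/(14+14−2) = 174.85
t = (117 − 115)/√[174.85·(1/14 + 1/14)] = 0.400
df = n₁ + n₂ − 2 = 26
p-value = P(T ≥ 0.400) ≈ 0.346
Since p ≈ 0.346 > α = 0.05, fail to reject H0; the evidence is not statistically significant.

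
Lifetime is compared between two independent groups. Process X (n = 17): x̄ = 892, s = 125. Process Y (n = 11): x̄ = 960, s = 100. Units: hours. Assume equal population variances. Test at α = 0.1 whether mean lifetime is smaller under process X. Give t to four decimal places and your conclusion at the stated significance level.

Let group 1 = process X, group 2 = process Y. H0: μ_1 = μ_2; H1: μ_1 < μ_2 (two-sample pooled-variance t-test, left-tailed).
s_p² = [(17−1)·125² + (11−1)·100²]/(17+11−2) = 13461.5
t = (892 − 960)/√[13461.5·(1/17 + 1/11)] = -1.5146
df = n₁ + n₂ − 2 = 26
p-value = P(T ≤ -1.5146) ≈ 0.0710
Since p ≈ 0.0710 < α = 0.1, reject H0; the data support H1.

t = -1.5146; reject H0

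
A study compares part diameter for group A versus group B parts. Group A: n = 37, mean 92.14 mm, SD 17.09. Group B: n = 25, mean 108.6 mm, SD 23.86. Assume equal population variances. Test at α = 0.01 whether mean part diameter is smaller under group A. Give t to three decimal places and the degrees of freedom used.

Let group 1 = group A, group 2 = group B. H0: μ_1 = μ_2; H1: μ_1 < μ_2 (two-sample pooled-variance t-test, left-tailed).
s_p² = [(37−1)·17.09² + (25−1)·23.86²]/(37+25−2) = 402.961
t = (92.14 − 108.6)/√[402.961·(1/37 + 1/25)] = -3.167
df = n₁ + n₂ − 2 = 60
p-value = P(T ≤ -3.167) ≈ 0.0012
Since p ≈ 0.0012 < α = 0.01, reject H0; the evidence is statistically significant.

t = -3.167, df = 60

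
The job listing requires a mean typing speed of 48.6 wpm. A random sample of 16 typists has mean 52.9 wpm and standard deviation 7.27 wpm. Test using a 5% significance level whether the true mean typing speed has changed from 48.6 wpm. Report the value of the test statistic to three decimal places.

2.366

H0: μ = 48.6; H1: μ ≠ 48.6 (one-sample t-test, two-sided).
t = (x̄ − μ₀)/(s/√n) = (52.9 − 48.6)/(7.27/√16) = 2.366
df = n − 1 = 15
Two-sided p-value ≈ 0.0319
Since p ≈ 0.0319 < α = 0.05, reject H0; the evidence is statistically significant.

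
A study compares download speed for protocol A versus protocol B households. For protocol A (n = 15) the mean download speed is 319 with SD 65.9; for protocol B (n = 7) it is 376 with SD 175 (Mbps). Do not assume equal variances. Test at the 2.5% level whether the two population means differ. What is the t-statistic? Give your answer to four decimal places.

-0.8346

Let group 1 = protocol A, group 2 = protocol B. H0: μ_1 = μ_2; H1: μ_1 ≠ μ_2 (Welch's two-sample t-test, two-sided).
t = (x̄_1 − x̄_2)/√(s_1²/n_1 + s_2²/n_2) = (319 − 376)/√(65.9²/15 + 175²/7) = -0.8346
Welch–Satterthwaite df ≈ 6.81
Two-sided p-value ≈ 0.4323
Since p ≈ 0.4323 > α = 0.025, fail to reject H0; the evidence is not statistically significant.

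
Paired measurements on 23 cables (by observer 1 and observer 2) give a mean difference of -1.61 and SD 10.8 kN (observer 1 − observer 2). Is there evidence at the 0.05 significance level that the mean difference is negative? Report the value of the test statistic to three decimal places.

H0: μ_d = 0; H1: μ_d < 0 (paired t-test on the differences, left-tailed).
t = d̄/(s_d/√n) = -1.61/(10.8/√23) = -0.715
df = n − 1 = 22
p-value = P(T ≤ -0.715) ≈ 0.2411
Since p ≈ 0.2411 > α = 0.05, fail to reject H0; the evidence is not statistically significant.

-0.715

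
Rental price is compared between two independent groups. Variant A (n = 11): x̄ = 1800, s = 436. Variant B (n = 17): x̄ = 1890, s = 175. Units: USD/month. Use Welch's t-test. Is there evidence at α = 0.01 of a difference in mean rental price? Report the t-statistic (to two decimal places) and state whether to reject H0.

Let group 1 = variant A, group 2 = variant B. H0: μ_1 = μ_2; H1: μ_1 ≠ μ_2 (Welch's two-sample t-test, two-sided).
t = (x̄_1 − x̄_2)/√(s_1²/n_1 + s_2²/n_2) = (1800 − 1890)/√(436²/11 + 175²/17) = -0.65
Welch–Satterthwaite df ≈ 12.11
Two-sided p-value ≈ 0.527
Since p ≈ 0.527 > α = 0.01, fail to reject H0; the evidence is not statistically significant.

t = -0.65; fail to reject H0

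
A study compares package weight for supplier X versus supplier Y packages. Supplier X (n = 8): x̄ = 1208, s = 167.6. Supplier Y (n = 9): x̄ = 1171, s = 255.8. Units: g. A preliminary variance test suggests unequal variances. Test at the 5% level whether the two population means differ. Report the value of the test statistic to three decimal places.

Let group 1 = supplier X, group 2 = supplier Y. H0: μ_1 = μ_2; H1: μ_1 ≠ μ_2 (Welch's two-sample t-test, two-sided).
t = (x̄_1 − x̄_2)/√(s_1²/n_1 + s_2²/n_2) = (1208 − 1171)/√(167.6²/8 + 255.8²/9) = 0.356
Welch–Satterthwaite df ≈ 13.89
Two-sided p-value ≈ 0.727
Since p ≈ 0.727 > α = 0.05, fail to reject H0; the evidence is not statistically significant.

0.356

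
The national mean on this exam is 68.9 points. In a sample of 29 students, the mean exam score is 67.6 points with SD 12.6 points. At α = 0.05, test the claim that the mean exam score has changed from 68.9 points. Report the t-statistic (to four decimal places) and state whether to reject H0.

t = -0.5556; fail to reject H0

H0: μ = 68.9; H1: μ ≠ 68.9 (one-sample t-test, two-sided).
t = (x̄ − μ₀)/(s/√n) = (67.6 − 68.9)/(12.6/√29) = -0.5556
df = n − 1 = 28
Two-sided p-value ≈ 0.5829
Since p ≈ 0.5829 > α = 0.05, fail to reject H0; the evidence is not statistically significant.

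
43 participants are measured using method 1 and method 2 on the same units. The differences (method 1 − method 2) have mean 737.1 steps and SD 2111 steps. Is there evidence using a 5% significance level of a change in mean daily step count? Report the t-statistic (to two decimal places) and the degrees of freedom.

H0: μ_d = 0; H1: μ_d ≠ 0 (paired t-test on the differences, two-sided).
t = d̄/(s_d/√n) = 737.1/(2111/√43) = 2.29
df = n − 1 = 42
Two-sided p-value ≈ 0.0271
Since p ≈ 0.0271 < α = 0.05, reject H0; the data support H1.

t = 2.29, df = 42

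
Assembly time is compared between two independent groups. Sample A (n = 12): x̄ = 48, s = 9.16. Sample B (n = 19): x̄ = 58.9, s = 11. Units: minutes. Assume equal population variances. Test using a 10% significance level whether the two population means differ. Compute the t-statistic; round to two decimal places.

Let group 1 = sample A, group 2 = sample B. H0: μ_1 = μ_2; H1: μ_1 ≠ μ_2 (two-sample pooled-variance t-test, two-sided).
s_p² = [(12−1)·9.16² + (19−1)·11²]/(12+19−2) = 106.93
t = (48 − 58.9)/√[106.93·(1/12 + 1/19)] = -2.86
df = n₁ + n₂ − 2 = 29
Two-sided p-value ≈ 0.008
Since p ≈ 0.008 < α = 0.1, reject H0; the data support H1.

-2.86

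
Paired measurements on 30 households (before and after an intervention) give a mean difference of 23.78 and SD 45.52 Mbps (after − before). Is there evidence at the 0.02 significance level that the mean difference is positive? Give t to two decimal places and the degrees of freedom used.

t = 2.86, df = 29

H0: μ_d = 0; H1: μ_d > 0 (paired t-test on the differences, right-tailed).
t = d̄/(s_d/√n) = 23.78/(45.52/√30) = 2.86
df = n − 1 = 29
p-value = P(T ≥ 2.86) ≈ 0.0039
Since p ≈ 0.0039 < α = 0.02, reject H0; the evidence is statistically significant.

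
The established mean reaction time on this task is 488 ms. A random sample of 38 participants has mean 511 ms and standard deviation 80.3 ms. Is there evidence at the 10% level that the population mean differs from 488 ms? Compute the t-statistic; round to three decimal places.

H0: μ = 488; H1: μ ≠ 488 (one-sample t-test, two-sided).
t = (x̄ − μ₀)/(s/√n) = (511 − 488)/(80.3/√38) = 1.766
df = n − 1 = 37
Two-sided p-value ≈ 0.0857
Since p ≈ 0.0857 < α = 0.1, reject H0; the data support H1.

1.766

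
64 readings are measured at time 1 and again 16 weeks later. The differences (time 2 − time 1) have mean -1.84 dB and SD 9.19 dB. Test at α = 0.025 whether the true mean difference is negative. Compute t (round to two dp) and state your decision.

t = -1.60; fail to reject H0

H0: μ_d = 0; H1: μ_d < 0 (paired t-test on the differences, left-tailed).
t = d̄/(s_d/√n) = -1.84/(9.19/√64) = -1.60
df = n − 1 = 63
p-value = P(T ≤ -1.60) ≈ 0.057
Since p ≈ 0.057 > α = 0.025, fail to reject H0; the data do not provide sufficient evidence against H0.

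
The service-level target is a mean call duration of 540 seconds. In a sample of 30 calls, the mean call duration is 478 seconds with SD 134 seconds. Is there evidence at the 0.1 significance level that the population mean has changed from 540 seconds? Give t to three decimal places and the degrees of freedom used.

t = -2.534, df = 29

H0: μ = 540; H1: μ ≠ 540 (one-sample t-test, two-sided).
t = (x̄ − μ₀)/(s/√n) = (478 − 540)/(134/√30) = -2.534
df = n − 1 = 29
Two-sided p-value ≈ 0.0169
Since p ≈ 0.0169 < α = 0.1, reject H0; the data support H1.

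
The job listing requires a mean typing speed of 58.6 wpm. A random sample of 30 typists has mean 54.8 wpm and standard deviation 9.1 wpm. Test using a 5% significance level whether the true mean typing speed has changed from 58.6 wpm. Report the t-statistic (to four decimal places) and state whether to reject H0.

H0: μ = 58.6; H1: μ ≠ 58.6 (one-sample t-test, two-sided).
t = (x̄ − μ₀)/(s/√n) = (54.8 − 58.6)/(9.1/√30) = -2.2872
df = n − 1 = 29
Two-sided p-value ≈ 0.0297
Since p ≈ 0.0297 < α = 0.05, reject H0; the data support H1.

t = -2.2872; reject H0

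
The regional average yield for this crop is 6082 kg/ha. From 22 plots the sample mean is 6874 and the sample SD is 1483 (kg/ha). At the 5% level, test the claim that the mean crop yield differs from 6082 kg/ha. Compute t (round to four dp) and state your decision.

t = 2.5049; reject H0

H0: μ = 6082; H1: μ ≠ 6082 (one-sample t-test, two-sided).
t = (x̄ − μ₀)/(s/√n) = (6874 − 6082)/(1483/√22) = 2.5049
df = n − 1 = 21
Two-sided p-value ≈ 0.0206
Since p ≈ 0.0206 < α = 0.05, reject H0; the data support H1.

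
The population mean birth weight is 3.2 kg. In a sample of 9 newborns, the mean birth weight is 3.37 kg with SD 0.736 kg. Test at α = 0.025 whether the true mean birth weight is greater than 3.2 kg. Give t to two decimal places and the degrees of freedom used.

t = 0.69, df = 8

H0: μ = 3.2; H1: μ > 3.2 (one-sample t-test, right-tailed).
t = (x̄ − μ₀)/(s/√n) = (3.37 − 3.2)/(0.736/√9) = 0.69
df = n − 1 = 8
p-value = P(T ≥ 0.69) ≈ 0.2540
Since p ≈ 0.2540 > α = 0.025, fail to reject H0; the evidence is not statistically significant.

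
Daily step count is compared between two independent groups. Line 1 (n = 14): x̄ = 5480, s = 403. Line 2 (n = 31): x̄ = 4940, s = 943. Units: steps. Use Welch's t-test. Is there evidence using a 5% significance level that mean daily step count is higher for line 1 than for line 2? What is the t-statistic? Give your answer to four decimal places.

Let group 1 = line 1, group 2 = line 2. H0: μ_1 = μ_2; H1: μ_1 > μ_2 (Welch's two-sample t-test, right-tailed).
t = (x̄_1 − x̄_2)/√(s_1²/n_1 + s_2²/n_2) = (5480 − 4940)/√(403²/14 + 943²/31) = 2.6904
Welch–Satterthwaite df ≈ 42.96
p-value = P(T ≥ 2.6904) ≈ 0.005
Since p ≈ 0.005 < α = 0.05, reject H0; the evidence is statistically significant.

2.6904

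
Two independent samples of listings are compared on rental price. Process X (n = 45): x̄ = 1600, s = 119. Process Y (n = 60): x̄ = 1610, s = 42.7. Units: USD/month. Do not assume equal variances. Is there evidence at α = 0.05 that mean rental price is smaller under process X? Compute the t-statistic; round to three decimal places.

-0.538

Let group 1 = process X, group 2 = process Y. H0: μ_1 = μ_2; H1: μ_1 < μ_2 (Welch's two-sample t-test, left-tailed).
t = (x̄_1 − x̄_2)/√(s_1²/n_1 + s_2²/n_2) = (1600 − 1610)/√(119²/45 + 42.7²/60) = -0.538
Welch–Satterthwaite df ≈ 52.54
p-value = P(T ≤ -0.538) ≈ 0.2963
Since p ≈ 0.2963 > α = 0.05, fail to reject H0; the evidence is not statistically significant.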